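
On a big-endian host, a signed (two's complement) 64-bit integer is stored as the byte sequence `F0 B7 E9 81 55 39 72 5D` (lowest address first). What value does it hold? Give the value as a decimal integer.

Big-endian stores the most-significant byte at the lowest address.
The bytes are already most-significant first: 0xF0B7E9815539725D.
Top bit is set, so as a signed 64-bit value this is 0xF0B7E9815539725D − 2^64 = -1101154842178915747.

-1101154842178915747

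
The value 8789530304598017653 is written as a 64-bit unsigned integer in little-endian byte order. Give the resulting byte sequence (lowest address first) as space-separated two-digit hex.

8789530304598017653 in hexadecimal, padded to 64 bits, is 0x79FAAF3E3C188675.
Split into bytes (most-significant first): 79 FA AF 3E 3C 18 86 75.
Little-endian stores the least-significant byte at the lowest address.
So at ascending addresses the bytes are 75 86 18 3C 3E AF FA 79.

75 86 18 3C 3E AF FA 79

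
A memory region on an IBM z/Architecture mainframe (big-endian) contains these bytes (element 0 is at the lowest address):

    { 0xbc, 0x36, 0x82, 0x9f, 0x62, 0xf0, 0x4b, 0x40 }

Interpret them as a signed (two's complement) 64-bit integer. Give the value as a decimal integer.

Big-endian stores the most-significant byte at the lowest address.
The bytes are already most-significant first: 0xBC36829F62F04B40.
Top bit is set, so as a signed 64-bit value this is 0xBC36829F62F04B40 − 2^64 = -4884573124765398208.

-4884573124765398208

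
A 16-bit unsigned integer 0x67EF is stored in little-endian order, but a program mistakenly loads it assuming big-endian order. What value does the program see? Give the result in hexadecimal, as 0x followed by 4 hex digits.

Stored little-endian, the bytes at ascending addresses are EF 67.
Read back as big-endian, the last byte is least significant, giving 0xEF67.

0xEF67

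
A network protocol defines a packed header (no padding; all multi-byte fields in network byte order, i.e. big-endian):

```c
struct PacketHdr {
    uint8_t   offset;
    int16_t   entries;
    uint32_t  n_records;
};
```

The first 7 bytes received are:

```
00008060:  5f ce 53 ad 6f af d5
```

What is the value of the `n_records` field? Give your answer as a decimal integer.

2909777877

`n_records` follows `offset` (1 B), `entries` (2 B), so it starts at offset 1 + 2 = 3 and occupies 4 bytes.
Bytes at offsets 3..6: AD 6F AF D5.
Big-endian stores the most-significant byte at the lowest address.
The bytes are already most-significant first: 0xAD6FAFD5.
0xAD6FAFD5 = 2909777877.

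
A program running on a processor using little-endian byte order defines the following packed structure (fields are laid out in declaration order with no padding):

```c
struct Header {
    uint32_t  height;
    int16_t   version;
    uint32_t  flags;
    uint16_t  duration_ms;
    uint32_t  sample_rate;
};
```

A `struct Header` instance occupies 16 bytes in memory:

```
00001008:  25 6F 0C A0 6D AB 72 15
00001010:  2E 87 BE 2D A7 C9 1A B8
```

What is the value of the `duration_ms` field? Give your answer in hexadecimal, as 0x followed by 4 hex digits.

`duration_ms` follows `height` (4 B), `version` (2 B), `flags` (4 B), so it starts at offset 4 + 2 + 4 = 10 and occupies 2 bytes.
Bytes at offsets 10..11: BE 2D.
In little-endian order the low byte comes first in memory.
Reassemble most-significant byte first: 2D BE → 0x2DBE.

0x2DBE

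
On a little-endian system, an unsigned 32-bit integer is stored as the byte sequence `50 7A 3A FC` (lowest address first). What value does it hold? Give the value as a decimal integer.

4231690832

Little-endian: lowest address holds the least-significant byte.
Reassemble most-significant byte first: FC 3A 7A 50 → 0xFC3A7A50.
0xFC3A7A50 = 4231690832.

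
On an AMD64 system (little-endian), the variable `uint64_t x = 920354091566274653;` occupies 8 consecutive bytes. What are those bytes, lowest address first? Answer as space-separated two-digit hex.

920354091566274653 in hexadecimal, padded to 64 bits, is 0x0CC5C12B8762985D.
Split into bytes (most-significant first): 0C C5 C1 2B 87 62 98 5D.
Little-endian stores the least-significant byte at the lowest address.
So at ascending addresses the bytes are 5D 98 62 87 2B C1 C5 0C.

5D 98 62 87 2B C1 C5 0C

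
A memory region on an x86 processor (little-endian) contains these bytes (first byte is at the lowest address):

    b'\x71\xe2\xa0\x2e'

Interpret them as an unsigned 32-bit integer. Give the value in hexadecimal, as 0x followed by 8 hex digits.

In little-endian order the low byte comes first in memory.
Reassemble most-significant byte first: 2E A0 E2 71 → 0x2EA0E271.

0x2EA0E271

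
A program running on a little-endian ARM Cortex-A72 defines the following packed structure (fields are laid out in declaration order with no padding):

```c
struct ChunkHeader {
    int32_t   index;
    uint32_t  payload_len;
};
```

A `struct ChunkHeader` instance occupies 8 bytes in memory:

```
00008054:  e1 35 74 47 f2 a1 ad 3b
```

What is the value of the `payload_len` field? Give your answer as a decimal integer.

1001234930

`payload_len` follows `index` (4 bytes), so it starts at byte offset 4 and occupies 4 bytes.
Bytes at offsets 4..7: F2 A1 AD 3B.
Little-endian: lowest address holds the least-significant byte.
Reassemble most-significant byte first: 3B AD A1 F2 → 0x3BADA1F2.
0x3BADA1F2 = 1001234930.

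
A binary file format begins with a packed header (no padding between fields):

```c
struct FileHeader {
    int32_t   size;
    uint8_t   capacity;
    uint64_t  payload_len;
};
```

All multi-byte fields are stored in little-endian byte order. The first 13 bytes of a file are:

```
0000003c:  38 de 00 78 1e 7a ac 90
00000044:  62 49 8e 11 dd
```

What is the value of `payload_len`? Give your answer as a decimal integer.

`payload_len` follows `size` (4 B), `capacity` (1 B), so it starts at offset 4 + 1 = 5 and occupies 8 bytes.
Bytes at offsets 5..12: 7A AC 90 62 49 8E 11 DD.
Little-endian: lowest address holds the least-significant byte.
Reassemble most-significant byte first: DD 11 8E 49 62 90 AC 7A → 0xDD118E496290AC7A.
0xDD118E496290AC7A = 15929669802823560314.

15929669802823560314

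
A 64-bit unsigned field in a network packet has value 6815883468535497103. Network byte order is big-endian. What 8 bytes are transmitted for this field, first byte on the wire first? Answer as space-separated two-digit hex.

6815883468535497103 in hexadecimal, padded to 64 bits, is 0x5E96E1E70C84018F.
Split into bytes (most-significant first): 5E 96 E1 E7 0C 84 01 8F.
In big-endian order the high byte comes first in memory.
So the memory order matches the most-significant-first order: 5E 96 E1 E7 0C 84 01 8F.

5E 96 E1 E7 0C 84 01 8F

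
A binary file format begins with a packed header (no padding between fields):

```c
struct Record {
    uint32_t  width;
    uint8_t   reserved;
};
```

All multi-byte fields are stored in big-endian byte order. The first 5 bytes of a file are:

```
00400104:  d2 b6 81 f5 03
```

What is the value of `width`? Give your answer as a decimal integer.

3535176181

`width` is the first field, at byte offset 0, occupying 4 bytes.
Bytes at offsets 0..3: D2 B6 81 F5.
Big-endian: lowest address holds the most-significant byte.
The bytes are already most-significant first: 0xD2B681F5.
0xD2B681F5 = 3535176181.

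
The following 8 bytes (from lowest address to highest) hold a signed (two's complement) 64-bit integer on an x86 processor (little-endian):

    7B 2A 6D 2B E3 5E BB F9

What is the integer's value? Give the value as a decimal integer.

-451663007841441157

Little-endian stores the least-significant byte at the lowest address.
Reassemble most-significant byte first: F9 BB 5E E3 2B 6D 2A 7B → 0xF9BB5EE32B6D2A7B.
Top bit is set, so as a signed 64-bit value this is 0xF9BB5EE32B6D2A7B − 2^64 = -451663007841441157.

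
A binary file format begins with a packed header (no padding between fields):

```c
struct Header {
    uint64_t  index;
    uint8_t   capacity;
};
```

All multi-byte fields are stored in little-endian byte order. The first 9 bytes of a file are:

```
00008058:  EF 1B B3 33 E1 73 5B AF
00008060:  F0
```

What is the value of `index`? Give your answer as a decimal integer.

`index` is the first field, at byte offset 0, occupying 8 bytes.
Bytes at offsets 0..7: EF 1B B3 33 E1 73 5B AF.
Little-endian stores the least-significant byte at the lowest address.
Reassemble most-significant byte first: AF 5B 73 E1 33 B3 1B EF → 0xAF5B73E133B31BEF.
0xAF5B73E133B31BEF = 12635820590590270447.

12635820590590270447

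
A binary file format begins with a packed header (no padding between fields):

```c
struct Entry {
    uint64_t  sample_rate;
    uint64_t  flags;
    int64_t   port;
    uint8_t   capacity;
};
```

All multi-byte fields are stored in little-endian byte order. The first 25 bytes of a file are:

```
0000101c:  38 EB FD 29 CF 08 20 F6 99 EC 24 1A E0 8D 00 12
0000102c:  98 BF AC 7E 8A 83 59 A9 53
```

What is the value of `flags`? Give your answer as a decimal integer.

`flags` follows `sample_rate` (8 bytes), so it starts at byte offset 8 and occupies 8 bytes.
Bytes at offsets 8..15: 99 EC 24 1A E0 8D 00 12.
In little-endian order the low byte comes first in memory.
Reassemble most-significant byte first: 12 00 8D E0 1A 24 EC 99 → 0x12008DE01A24EC99.
0x12008DE01A24EC99 = 1297192686333521049.

1297192686333521049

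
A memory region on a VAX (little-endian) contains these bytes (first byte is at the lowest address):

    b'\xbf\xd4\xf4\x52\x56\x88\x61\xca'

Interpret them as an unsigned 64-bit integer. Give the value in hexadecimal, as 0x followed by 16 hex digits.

Little-endian: lowest address holds the least-significant byte.
Reassemble most-significant byte first: CA 61 88 56 52 F4 D4 BF → 0xCA61885652F4D4BF.

0xCA61885652F4D4BF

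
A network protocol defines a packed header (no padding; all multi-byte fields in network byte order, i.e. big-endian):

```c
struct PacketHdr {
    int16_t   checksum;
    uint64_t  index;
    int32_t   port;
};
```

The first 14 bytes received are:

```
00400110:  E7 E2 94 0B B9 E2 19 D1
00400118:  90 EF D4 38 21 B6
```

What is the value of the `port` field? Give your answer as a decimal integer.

`port` follows `checksum` (2 B), `index` (8 B), so it starts at offset 2 + 8 = 10 and occupies 4 bytes.
Bytes at offsets 10..13: D4 38 21 B6.
Big-endian: lowest address holds the most-significant byte.
The bytes are already most-significant first: 0xD43821B6.
Top bit is set, so as a signed 32-bit value this is 0xD43821B6 − 2^32 = -734518858.

-734518858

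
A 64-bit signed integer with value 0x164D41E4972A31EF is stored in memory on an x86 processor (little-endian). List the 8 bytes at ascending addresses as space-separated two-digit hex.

EF 31 2A 97 E4 41 4D 16

Split into bytes (most-significant first): 16 4D 41 E4 97 2A 31 EF.
In little-endian order the low byte comes first in memory.
So at ascending addresses the bytes are EF 31 2A 97 E4 41 4D 16.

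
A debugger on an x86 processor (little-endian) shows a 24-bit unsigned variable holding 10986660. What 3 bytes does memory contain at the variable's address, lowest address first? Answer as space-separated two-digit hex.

A4 A4 A7

10986660 in hexadecimal, padded to 24 bits, is 0xA7A4A4.
Split into bytes (most-significant first): A7 A4 A4.
Little-endian: lowest address holds the least-significant byte.
So at ascending addresses the bytes are A4 A4 A7.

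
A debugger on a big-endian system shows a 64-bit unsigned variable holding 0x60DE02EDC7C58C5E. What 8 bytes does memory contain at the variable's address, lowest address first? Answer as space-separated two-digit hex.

Split into bytes (most-significant first): 60 DE 02 ED C7 C5 8C 5E.
Big-endian: lowest address holds the most-significant byte.
So the memory order matches the most-significant-first order: 60 DE 02 ED C7 C5 8C 5E.

60 DE 02 ED C7 C5 8C 5E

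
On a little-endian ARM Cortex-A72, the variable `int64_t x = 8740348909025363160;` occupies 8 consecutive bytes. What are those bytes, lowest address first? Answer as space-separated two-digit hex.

D8 04 6E 3F 06 F5 4B 79

8740348909025363160 in hexadecimal, padded to 64 bits, is 0x794BF5063F6E04D8.
Split into bytes (most-significant first): 79 4B F5 06 3F 6E 04 D8.
Little-endian stores the least-significant byte at the lowest address.
So at ascending addresses the bytes are D8 04 6E 3F 06 F5 4B 79.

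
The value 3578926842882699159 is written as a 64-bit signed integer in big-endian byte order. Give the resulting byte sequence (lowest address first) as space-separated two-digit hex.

3578926842882699159 in hexadecimal, padded to 64 bits, is 0x31AAE7006B222F97.
Split into bytes (most-significant first): 31 AA E7 00 6B 22 2F 97.
Big-endian: lowest address holds the most-significant byte.
So the memory order matches the most-significant-first order: 31 AA E7 00 6B 22 2F 97.

31 AA E7 00 6B 22 2F 97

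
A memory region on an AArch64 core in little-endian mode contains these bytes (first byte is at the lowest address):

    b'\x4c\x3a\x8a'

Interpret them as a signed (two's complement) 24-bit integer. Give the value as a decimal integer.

Little-endian: lowest address holds the least-significant byte.
Reassemble most-significant byte first: 8A 3A 4C → 0x8A3A4C.
Top bit is set, so as a signed 24-bit value this is 0x8A3A4C − 2^24 = -7718324.

-7718324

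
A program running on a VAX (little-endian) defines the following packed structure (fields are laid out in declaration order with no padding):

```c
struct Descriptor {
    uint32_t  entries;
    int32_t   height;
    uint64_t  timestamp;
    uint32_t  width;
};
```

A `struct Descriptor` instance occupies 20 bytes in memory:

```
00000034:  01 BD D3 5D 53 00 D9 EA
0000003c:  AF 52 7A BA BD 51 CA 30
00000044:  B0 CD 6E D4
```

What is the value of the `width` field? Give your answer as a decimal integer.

3564031408

`width` follows `entries` (4 B), `height` (4 B), `timestamp` (8 B), so it starts at offset 4 + 4 + 8 = 16 and occupies 4 bytes.
Bytes at offsets 16..19: B0 CD 6E D4.
Little-endian stores the least-significant byte at the lowest address.
Reassemble most-significant byte first: D4 6E CD B0 → 0xD46ECDB0.
0xD46ECDB0 = 3564031408.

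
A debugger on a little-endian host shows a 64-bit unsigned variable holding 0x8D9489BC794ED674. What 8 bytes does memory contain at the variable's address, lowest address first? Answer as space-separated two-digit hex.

Split into bytes (most-significant first): 8D 94 89 BC 79 4E D6 74.
In little-endian order the low byte comes first in memory.
So at ascending addresses the bytes are 74 D6 4E 79 BC 89 94 8D.

74 D6 4E 79 BC 89 94 8D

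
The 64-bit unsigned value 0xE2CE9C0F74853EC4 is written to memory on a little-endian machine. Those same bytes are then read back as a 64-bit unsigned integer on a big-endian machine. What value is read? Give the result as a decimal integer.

14140886613514571490

Stored little-endian, the bytes at ascending addresses are C4 3E 85 74 0F 9C CE E2.
Read back as big-endian, the last byte is least significant, giving 0xC43E85740F9CCEE2.
0xC43E85740F9CCEE2 = 14140886613514571490.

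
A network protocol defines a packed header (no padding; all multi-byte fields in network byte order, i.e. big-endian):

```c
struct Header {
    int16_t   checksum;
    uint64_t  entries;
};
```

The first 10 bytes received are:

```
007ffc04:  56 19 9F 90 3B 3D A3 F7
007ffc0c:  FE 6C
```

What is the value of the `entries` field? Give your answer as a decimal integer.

11497754984606858860

`entries` follows `checksum` (2 bytes), so it starts at byte offset 2 and occupies 8 bytes.
Bytes at offsets 2..9: 9F 90 3B 3D A3 F7 FE 6C.
Big-endian stores the most-significant byte at the lowest address.
The bytes are already most-significant first: 0x9F903B3DA3F7FE6C.
0x9F903B3DA3F7FE6C = 11497754984606858860.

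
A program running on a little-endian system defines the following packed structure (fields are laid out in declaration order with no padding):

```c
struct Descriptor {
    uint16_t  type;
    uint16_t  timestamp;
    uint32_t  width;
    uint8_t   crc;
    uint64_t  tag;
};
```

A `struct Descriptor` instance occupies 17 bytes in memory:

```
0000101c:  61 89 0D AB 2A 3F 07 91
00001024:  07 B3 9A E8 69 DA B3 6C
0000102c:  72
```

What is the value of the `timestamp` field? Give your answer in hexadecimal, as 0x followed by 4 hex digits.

`timestamp` follows `type` (2 bytes), so it starts at byte offset 2 and occupies 2 bytes.
Bytes at offsets 2..3: 0D AB.
Little-endian stores the least-significant byte at the lowest address.
Reassemble most-significant byte first: AB 0D → 0xAB0D.

0xAB0D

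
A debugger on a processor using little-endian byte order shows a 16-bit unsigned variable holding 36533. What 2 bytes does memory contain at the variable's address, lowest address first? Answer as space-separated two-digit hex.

36533 in hexadecimal, padded to 16 bits, is 0x8EB5.
Split into bytes (most-significant first): 8E B5.
In little-endian order the low byte comes first in memory.
So at ascending addresses the bytes are B5 8E.

B5 8E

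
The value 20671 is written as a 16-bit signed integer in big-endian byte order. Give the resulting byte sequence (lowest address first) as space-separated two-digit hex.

50 BF

20671 in hexadecimal, padded to 16 bits, is 0x50BF.
Split into bytes (most-significant first): 50 BF.
Big-endian stores the most-significant byte at the lowest address.
So the memory order matches the most-significant-first order: 50 BF.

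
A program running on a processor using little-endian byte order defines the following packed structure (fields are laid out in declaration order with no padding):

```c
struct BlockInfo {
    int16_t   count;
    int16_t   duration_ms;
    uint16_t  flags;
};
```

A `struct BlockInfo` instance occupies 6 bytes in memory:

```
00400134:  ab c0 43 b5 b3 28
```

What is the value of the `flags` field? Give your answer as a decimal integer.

`flags` follows `count` (2 B), `duration_ms` (2 B), so it starts at offset 2 + 2 = 4 and occupies 2 bytes.
Bytes at offsets 4..5: B3 28.
Little-endian: lowest address holds the least-significant byte.
Reassemble most-significant byte first: 28 B3 → 0x28B3.
0x28B3 = 10419.

10419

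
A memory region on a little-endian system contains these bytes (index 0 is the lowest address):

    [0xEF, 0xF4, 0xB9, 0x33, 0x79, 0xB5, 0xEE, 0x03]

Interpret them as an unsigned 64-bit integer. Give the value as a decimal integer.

283363358734415087

Little-endian stores the least-significant byte at the lowest address.
Reassemble most-significant byte first: 03 EE B5 79 33 B9 F4 EF → 0x03EEB57933B9F4EF.
0x03EEB57933B9F4EF = 283363358734415087.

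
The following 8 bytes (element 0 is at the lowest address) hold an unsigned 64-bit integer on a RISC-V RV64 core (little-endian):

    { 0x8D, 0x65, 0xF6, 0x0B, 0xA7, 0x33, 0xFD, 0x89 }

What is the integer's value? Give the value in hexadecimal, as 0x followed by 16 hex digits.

0x89FD33A70BF6658D

Little-endian stores the least-significant byte at the lowest address.
Reassemble most-significant byte first: 89 FD 33 A7 0B F6 65 8D → 0x89FD33A70BF6658D.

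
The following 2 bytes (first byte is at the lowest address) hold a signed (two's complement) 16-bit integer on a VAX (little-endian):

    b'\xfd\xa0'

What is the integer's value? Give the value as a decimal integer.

In little-endian order the low byte comes first in memory.
Reassemble most-significant byte first: A0 FD → 0xA0FD.
Top bit is set, so as a signed 16-bit value this is 0xA0FD − 2^16 = -24323.

-24323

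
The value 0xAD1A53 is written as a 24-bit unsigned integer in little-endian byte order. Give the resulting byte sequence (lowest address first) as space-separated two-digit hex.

53 1A AD

Split into bytes (most-significant first): AD 1A 53.
Little-endian: lowest address holds the least-significant byte.
So at ascending addresses the bytes are 53 1A AD.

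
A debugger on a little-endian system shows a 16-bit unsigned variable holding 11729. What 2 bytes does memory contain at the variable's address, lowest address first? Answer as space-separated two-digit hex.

D1 2D

11729 in hexadecimal, padded to 16 bits, is 0x2DD1.
Split into bytes (most-significant first): 2D D1.
In little-endian order the low byte comes first in memory.
So at ascending addresses the bytes are D1 2D.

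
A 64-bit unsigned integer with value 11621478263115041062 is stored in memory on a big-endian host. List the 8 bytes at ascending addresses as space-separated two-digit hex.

11621478263115041062 in hexadecimal, padded to 64 bits, is 0xA147C8E835E54926.
Split into bytes (most-significant first): A1 47 C8 E8 35 E5 49 26.
Big-endian stores the most-significant byte at the lowest address.
So the memory order matches the most-significant-first order: A1 47 C8 E8 35 E5 49 26.

A1 47 C8 E8 35 E5 49 26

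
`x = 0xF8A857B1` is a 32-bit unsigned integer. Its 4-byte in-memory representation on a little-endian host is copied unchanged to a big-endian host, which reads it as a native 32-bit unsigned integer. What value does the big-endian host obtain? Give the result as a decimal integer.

Stored little-endian, the bytes at ascending addresses are B1 57 A8 F8.
Read back as big-endian, the last byte is least significant, giving 0xB157A8F8.
0xB157A8F8 = 2975312120.

2975312120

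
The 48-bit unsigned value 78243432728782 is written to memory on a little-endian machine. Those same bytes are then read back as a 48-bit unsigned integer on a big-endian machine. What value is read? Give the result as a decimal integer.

78243432728782 in 48-bit hexadecimal is 0x4729780388CE.
Stored little-endian, the bytes at ascending addresses are CE 88 03 78 29 47.
Read back as big-endian, the last byte is least significant, giving 0xCE8803782947.
0xCE8803782947 = 227083569080647.

227083569080647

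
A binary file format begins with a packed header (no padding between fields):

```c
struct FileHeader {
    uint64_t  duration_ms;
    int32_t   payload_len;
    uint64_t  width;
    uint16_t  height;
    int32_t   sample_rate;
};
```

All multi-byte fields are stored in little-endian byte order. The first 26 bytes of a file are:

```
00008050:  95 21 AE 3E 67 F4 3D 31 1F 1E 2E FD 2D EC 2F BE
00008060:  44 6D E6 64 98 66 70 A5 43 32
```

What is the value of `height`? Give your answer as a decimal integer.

26264

`height` follows `duration_ms` (8 B), `payload_len` (4 B), `width` (8 B), so it starts at offset 8 + 4 + 8 = 20 and occupies 2 bytes.
Bytes at offsets 20..21: 98 66.
In little-endian order the low byte comes first in memory.
Reassemble most-significant byte first: 66 98 → 0x6698.
0x6698 = 26264.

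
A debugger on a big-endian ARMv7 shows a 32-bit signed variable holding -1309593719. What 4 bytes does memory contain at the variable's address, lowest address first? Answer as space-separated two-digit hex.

B1 F1 2F 89

Two's complement of -1309593719 in 32 bits: 1309593719 = 0x4E0ED077; invert → 0xB1F12F88; add 1 → 0xB1F12F89.
Split into bytes (most-significant first): B1 F1 2F 89.
Big-endian: lowest address holds the most-significant byte.
So the memory order matches the most-significant-first order: B1 F1 2F 89.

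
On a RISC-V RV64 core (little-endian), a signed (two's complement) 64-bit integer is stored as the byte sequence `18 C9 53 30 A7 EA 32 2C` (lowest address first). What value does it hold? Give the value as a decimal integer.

Little-endian stores the least-significant byte at the lowest address.
Reassemble most-significant byte first: 2C 32 EA A7 30 53 C9 18 → 0x2C32EAA73053C918.
0x2C32EAA73053C918 = 3184865890295597336.

3184865890295597336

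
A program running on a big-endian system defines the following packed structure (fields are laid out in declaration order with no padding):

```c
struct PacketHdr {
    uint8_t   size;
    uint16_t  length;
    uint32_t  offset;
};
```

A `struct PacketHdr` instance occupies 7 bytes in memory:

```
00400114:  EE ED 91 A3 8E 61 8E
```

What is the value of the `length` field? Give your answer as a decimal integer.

`length` follows `size` (1 byte), so it starts at byte offset 1 and occupies 2 bytes.
Bytes at offsets 1..2: ED 91.
Big-endian stores the most-significant byte at the lowest address.
The bytes are already most-significant first: 0xED91.
0xED91 = 60817.

60817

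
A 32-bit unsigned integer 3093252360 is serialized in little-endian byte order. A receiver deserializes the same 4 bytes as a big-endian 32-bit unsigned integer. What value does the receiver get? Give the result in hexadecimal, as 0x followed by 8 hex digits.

0x08495FB8

3093252360 in 32-bit hexadecimal is 0xB85F4908.
Stored little-endian, the bytes at ascending addresses are 08 49 5F B8.
Read back as big-endian, the last byte is least significant, giving 0x08495FB8.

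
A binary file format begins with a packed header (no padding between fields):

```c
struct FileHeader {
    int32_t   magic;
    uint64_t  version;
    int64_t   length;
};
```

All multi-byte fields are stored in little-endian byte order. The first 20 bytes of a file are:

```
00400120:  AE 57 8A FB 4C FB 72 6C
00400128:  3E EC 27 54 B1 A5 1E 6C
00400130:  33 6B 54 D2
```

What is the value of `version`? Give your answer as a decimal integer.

`version` follows `magic` (4 bytes), so it starts at byte offset 4 and occupies 8 bytes.
Bytes at offsets 4..11: 4C FB 72 6C 3E EC 27 54.
Little-endian stores the least-significant byte at the lowest address.
Reassemble most-significant byte first: 54 27 EC 3E 6C 72 FB 4C → 0x5427EC3E6C72FB4C.
0x5427EC3E6C72FB4C = 6064075176129264460.

6064075176129264460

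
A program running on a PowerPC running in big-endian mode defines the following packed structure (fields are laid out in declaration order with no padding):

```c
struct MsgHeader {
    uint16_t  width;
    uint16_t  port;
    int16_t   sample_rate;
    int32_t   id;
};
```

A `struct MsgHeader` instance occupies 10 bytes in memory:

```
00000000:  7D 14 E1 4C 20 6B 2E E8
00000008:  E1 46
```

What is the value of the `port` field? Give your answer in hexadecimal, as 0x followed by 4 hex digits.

0xE14C

`port` follows `width` (2 bytes), so it starts at byte offset 2 and occupies 2 bytes.
Bytes at offsets 2..3: E1 4C.
Big-endian: lowest address holds the most-significant byte.
The bytes are already most-significant first: 0xE14C.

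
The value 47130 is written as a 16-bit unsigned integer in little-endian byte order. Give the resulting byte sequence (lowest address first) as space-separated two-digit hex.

1A B8

47130 in hexadecimal, padded to 16 bits, is 0xB81A.
Split into bytes (most-significant first): B8 1A.
Little-endian: lowest address holds the least-significant byte.
So at ascending addresses the bytes are 1A B8.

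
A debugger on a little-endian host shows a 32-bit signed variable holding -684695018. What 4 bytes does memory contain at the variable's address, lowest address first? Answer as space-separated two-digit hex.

16 62 30 D7

Two's complement of -684695018 in 32 bits: 684695018 = 0x28CF9DEA; invert → 0xD7306215; add 1 → 0xD7306216.
Split into bytes (most-significant first): D7 30 62 16.
Little-endian: lowest address holds the least-significant byte.
So at ascending addresses the bytes are 16 62 30 D7.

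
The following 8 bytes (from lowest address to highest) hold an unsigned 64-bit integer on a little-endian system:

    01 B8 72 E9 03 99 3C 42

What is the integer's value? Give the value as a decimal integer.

4772857947186444289

In little-endian order the low byte comes first in memory.
Reassemble most-significant byte first: 42 3C 99 03 E9 72 B8 01 → 0x423C9903E972B801.
0x423C9903E972B801 = 4772857947186444289.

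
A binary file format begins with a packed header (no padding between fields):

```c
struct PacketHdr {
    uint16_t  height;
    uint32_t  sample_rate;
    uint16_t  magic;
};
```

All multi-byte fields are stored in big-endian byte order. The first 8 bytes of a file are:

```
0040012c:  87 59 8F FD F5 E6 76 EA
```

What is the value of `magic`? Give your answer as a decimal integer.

30442

`magic` follows `height` (2 B), `sample_rate` (4 B), so it starts at offset 2 + 4 = 6 and occupies 2 bytes.
Bytes at offsets 6..7: 76 EA.
Big-endian: lowest address holds the most-significant byte.
The bytes are already most-significant first: 0x76EA.
0x76EA = 30442.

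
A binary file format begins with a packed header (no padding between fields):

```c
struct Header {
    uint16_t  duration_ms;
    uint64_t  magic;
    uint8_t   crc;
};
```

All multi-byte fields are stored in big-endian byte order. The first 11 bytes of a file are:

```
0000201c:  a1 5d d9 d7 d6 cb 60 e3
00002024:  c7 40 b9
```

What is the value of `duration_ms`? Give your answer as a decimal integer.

41309

`duration_ms` is the first field, at byte offset 0, occupying 2 bytes.
Bytes at offsets 0..1: A1 5D.
Big-endian: lowest address holds the most-significant byte.
The bytes are already most-significant first: 0xA15D.
0xA15D = 41309.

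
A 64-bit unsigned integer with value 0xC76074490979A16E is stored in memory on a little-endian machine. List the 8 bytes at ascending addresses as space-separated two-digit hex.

Split into bytes (most-significant first): C7 60 74 49 09 79 A1 6E.
In little-endian order the low byte comes first in memory.
So at ascending addresses the bytes are 6E A1 79 09 49 74 60 C7.

6E A1 79 09 49 74 60 C7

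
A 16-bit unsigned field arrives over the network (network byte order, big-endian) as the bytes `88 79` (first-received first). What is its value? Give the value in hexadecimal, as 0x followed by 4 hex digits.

0x8879

In big-endian order the high byte comes first in memory.
The bytes are already most-significant first: 0x8879.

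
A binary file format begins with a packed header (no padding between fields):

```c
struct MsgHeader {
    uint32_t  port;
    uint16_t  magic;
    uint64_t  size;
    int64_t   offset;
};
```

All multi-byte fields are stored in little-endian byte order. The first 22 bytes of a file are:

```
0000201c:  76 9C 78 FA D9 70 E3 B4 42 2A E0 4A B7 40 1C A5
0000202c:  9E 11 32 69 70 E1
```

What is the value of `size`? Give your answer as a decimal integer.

`size` follows `port` (4 B), `magic` (2 B), so it starts at offset 4 + 2 = 6 and occupies 8 bytes.
Bytes at offsets 6..13: E3 B4 42 2A E0 4A B7 40.
Little-endian stores the least-significant byte at the lowest address.
Reassemble most-significant byte first: 40 B7 4A E0 2A 42 B4 E3 → 0x40B74AE02A42B4E3.
0x40B74AE02A42B4E3 = 4663278265807582435.

4663278265807582435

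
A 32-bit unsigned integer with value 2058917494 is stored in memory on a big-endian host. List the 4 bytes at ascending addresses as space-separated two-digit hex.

7A B8 96 76

2058917494 in hexadecimal, padded to 32 bits, is 0x7AB89676.
Split into bytes (most-significant first): 7A B8 96 76.
Big-endian stores the most-significant byte at the lowest address.
So the memory order matches the most-significant-first order: 7A B8 96 76.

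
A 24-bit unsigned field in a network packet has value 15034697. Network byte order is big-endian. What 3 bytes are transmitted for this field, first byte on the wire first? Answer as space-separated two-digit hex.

E5 69 49

15034697 in hexadecimal, padded to 24 bits, is 0xE56949.
Split into bytes (most-significant first): E5 69 49.
Big-endian: lowest address holds the most-significant byte.
So the memory order matches the most-significant-first order: E5 69 49.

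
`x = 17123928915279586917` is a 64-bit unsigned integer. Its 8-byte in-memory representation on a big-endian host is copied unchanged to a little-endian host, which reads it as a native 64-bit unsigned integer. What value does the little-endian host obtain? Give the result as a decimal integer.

7324620161072932077

17123928915279586917 in 64-bit hexadecimal is 0xEDA46A9F3A47A665.
Stored big-endian, the bytes at ascending addresses are ED A4 6A 9F 3A 47 A6 65.
Read back as little-endian, the first byte is least significant, giving 0x65A6473A9F6AA4ED.
0x65A6473A9F6AA4ED = 7324620161072932077.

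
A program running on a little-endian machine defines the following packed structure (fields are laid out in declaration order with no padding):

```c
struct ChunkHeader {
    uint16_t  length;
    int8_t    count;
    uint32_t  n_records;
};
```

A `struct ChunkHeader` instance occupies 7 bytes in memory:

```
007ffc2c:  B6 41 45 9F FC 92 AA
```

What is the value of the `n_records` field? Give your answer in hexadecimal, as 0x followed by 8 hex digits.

`n_records` follows `length` (2 B), `count` (1 B), so it starts at offset 2 + 1 = 3 and occupies 4 bytes.
Bytes at offsets 3..6: 9F FC 92 AA.
Little-endian: lowest address holds the least-significant byte.
Reassemble most-significant byte first: AA 92 FC 9F → 0xAA92FC9F.

0xAA92FC9F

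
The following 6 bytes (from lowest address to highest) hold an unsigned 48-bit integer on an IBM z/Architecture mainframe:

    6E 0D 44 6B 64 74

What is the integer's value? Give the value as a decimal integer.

121003261518964

Big-endian stores the most-significant byte at the lowest address.
The bytes are already most-significant first: 0x6E0D446B6474.
0x6E0D446B6474 = 121003261518964.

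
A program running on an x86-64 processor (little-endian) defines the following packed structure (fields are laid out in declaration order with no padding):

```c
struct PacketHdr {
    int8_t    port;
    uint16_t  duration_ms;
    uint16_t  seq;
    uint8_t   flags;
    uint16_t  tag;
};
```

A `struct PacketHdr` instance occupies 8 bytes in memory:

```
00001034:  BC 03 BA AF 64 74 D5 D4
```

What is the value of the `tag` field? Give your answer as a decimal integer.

54485

`tag` follows `port` (1 B), `duration_ms` (2 B), `seq` (2 B), `flags` (1 B), so it starts at offset 1 + 2 + 2 + 1 = 6 and occupies 2 bytes.
Bytes at offsets 6..7: D5 D4.
Little-endian stores the least-significant byte at the lowest address.
Reassemble most-significant byte first: D4 D5 → 0xD4D5.
0xD4D5 = 54485.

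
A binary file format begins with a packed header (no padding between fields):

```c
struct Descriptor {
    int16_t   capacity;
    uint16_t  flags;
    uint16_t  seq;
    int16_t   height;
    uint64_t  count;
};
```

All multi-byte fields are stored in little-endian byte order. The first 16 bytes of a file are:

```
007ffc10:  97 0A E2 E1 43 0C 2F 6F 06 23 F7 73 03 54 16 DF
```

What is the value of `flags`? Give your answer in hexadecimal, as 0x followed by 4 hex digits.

`flags` follows `capacity` (2 bytes), so it starts at byte offset 2 and occupies 2 bytes.
Bytes at offsets 2..3: E2 E1.
In little-endian order the low byte comes first in memory.
Reassemble most-significant byte first: E1 E2 → 0xE1E2.

0xE1E2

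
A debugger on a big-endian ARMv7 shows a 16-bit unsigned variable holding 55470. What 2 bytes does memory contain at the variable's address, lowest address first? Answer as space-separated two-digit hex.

D8 AE

55470 in hexadecimal, padded to 16 bits, is 0xD8AE.
Split into bytes (most-significant first): D8 AE.
Big-endian: lowest address holds the most-significant byte.
So the memory order matches the most-significant-first order: D8 AE.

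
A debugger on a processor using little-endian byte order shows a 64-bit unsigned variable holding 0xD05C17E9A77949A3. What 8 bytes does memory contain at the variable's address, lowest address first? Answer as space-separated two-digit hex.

Split into bytes (most-significant first): D0 5C 17 E9 A7 79 49 A3.
In little-endian order the low byte comes first in memory.
So at ascending addresses the bytes are A3 49 79 A7 E9 17 5C D0.

A3 49 79 A7 E9 17 5C D0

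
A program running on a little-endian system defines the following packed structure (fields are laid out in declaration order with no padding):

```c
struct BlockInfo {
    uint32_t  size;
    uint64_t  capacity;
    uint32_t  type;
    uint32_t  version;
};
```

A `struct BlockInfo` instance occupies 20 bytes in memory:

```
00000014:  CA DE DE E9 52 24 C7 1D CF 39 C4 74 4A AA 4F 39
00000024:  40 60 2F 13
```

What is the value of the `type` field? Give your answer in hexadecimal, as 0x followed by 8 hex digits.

`type` follows `size` (4 B), `capacity` (8 B), so it starts at offset 4 + 8 = 12 and occupies 4 bytes.
Bytes at offsets 12..15: 4A AA 4F 39.
Little-endian stores the least-significant byte at the lowest address.
Reassemble most-significant byte first: 39 4F AA 4A → 0x394FAA4A.

0x394FAA4A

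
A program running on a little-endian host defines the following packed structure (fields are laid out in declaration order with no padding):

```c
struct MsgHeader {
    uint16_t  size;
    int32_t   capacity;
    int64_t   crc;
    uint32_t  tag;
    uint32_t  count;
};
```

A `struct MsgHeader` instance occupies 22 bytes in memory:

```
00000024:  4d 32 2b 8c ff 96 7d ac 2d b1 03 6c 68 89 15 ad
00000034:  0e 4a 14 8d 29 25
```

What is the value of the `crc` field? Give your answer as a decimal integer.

`crc` follows `size` (2 B), `capacity` (4 B), so it starts at offset 2 + 4 = 6 and occupies 8 bytes.
Bytes at offsets 6..13: 7D AC 2D B1 03 6C 68 89.
Little-endian stores the least-significant byte at the lowest address.
Reassemble most-significant byte first: 89 68 6C 03 B1 2D AC 7D → 0x89686C03B12DAC7D.
Top bit is set, so as a signed 64-bit value this is 0x89686C03B12DAC7D − 2^64 = -8545461529822253955.

-8545461529822253955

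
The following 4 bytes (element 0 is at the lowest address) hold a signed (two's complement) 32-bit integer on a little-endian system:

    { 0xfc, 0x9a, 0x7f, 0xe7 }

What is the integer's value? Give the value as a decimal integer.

-411067652

Little-endian stores the least-significant byte at the lowest address.
Reassemble most-significant byte first: E7 7F 9A FC → 0xE77F9AFC.
Top bit is set, so as a signed 32-bit value this is 0xE77F9AFC − 2^32 = -411067652.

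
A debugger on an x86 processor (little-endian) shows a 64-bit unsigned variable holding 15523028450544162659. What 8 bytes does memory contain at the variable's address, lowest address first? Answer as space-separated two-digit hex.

63 97 F7 98 21 E0 6C D7

15523028450544162659 in hexadecimal, padded to 64 bits, is 0xD76CE02198F79763.
Split into bytes (most-significant first): D7 6C E0 21 98 F7 97 63.
In little-endian order the low byte comes first in memory.
So at ascending addresses the bytes are 63 97 F7 98 21 E0 6C D7.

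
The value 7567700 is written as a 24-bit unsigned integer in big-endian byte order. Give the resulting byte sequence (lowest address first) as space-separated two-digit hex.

73 79 54

7567700 in hexadecimal, padded to 24 bits, is 0x737954.
Split into bytes (most-significant first): 73 79 54.
Big-endian stores the most-significant byte at the lowest address.
So the memory order matches the most-significant-first order: 73 79 54.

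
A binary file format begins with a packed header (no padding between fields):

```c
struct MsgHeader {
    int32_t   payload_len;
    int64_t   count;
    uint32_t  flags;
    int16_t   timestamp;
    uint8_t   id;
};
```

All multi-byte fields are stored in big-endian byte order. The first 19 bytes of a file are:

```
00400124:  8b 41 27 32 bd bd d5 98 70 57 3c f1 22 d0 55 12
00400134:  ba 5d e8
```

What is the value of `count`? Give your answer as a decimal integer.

`count` follows `payload_len` (4 bytes), so it starts at byte offset 4 and occupies 8 bytes.
Bytes at offsets 4..11: BD BD D5 98 70 57 3C F1.
In big-endian order the high byte comes first in memory.
The bytes are already most-significant first: 0xBDBDD59870573CF1.
Top bit is set, so as a signed 64-bit value this is 0xBDBDD59870573CF1 − 2^64 = -4774425179246347023.

-4774425179246347023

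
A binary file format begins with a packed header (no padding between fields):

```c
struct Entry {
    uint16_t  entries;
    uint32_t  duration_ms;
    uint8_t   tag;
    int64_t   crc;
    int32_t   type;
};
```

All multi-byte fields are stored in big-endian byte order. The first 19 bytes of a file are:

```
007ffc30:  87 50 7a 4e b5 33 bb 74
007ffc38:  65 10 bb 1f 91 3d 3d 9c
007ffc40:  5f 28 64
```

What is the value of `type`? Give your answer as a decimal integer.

`type` follows `entries` (2 B), `duration_ms` (4 B), `tag` (1 B), `crc` (8 B), so it starts at offset 2 + 4 + 1 + 8 = 15 and occupies 4 bytes.
Bytes at offsets 15..18: 9C 5F 28 64.
In big-endian order the high byte comes first in memory.
The bytes are already most-significant first: 0x9C5F2864.
Top bit is set, so as a signed 32-bit value this is 0x9C5F2864 − 2^32 = -1671485340.

-1671485340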